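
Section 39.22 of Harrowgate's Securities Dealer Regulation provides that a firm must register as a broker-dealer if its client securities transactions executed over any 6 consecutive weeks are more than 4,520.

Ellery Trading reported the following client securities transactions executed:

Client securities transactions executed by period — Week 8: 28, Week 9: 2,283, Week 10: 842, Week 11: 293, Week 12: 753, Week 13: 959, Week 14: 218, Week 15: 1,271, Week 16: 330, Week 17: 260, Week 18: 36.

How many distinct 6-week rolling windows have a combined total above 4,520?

Week 8–Week 13: 28 + 2,283 + 842 + 293 + 753 + 959 = 5,158 (over)
Week 9–Week 14: 2,283 + 842 + 293 + 753 + 959 + 218 = 5,348 (over)
Week 10–Week 15: 842 + 293 + 753 + 959 + 218 + 1,271 = 4,336 (under)
Week 11–Week 16: 293 + 753 + 959 + 218 + 1,271 + 330 = 3,824 (under)
Week 12–Week 17: 753 + 959 + 218 + 1,271 + 330 + 260 = 3,791 (under)
Week 13–Week 18: 959 + 218 + 1,271 + 330 + 260 + 36 = 3,074 (under)
2 windows exceed the threshold.

2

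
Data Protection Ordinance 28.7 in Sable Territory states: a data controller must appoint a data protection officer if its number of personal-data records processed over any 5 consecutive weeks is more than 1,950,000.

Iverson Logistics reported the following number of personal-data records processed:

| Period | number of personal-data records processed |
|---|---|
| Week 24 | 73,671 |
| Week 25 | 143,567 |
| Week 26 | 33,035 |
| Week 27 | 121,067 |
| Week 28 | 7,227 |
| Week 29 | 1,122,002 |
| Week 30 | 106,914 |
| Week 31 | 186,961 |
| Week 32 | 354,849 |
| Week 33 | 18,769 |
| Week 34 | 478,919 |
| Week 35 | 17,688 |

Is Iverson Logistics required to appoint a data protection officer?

No

Week 24–Week 28: 73,671 + 143,567 + 33,035 + 121,067 + 7,227 = 378,567 (under)
Week 25–Week 29: 143,567 + 33,035 + 121,067 + 7,227 + 1,122,002 = 1,426,898 (under)
Week 26–Week 30: 33,035 + 121,067 + 7,227 + 1,122,002 + 106,914 = 1,390,245 (under)
Week 27–Week 31: 121,067 + 7,227 + 1,122,002 + 106,914 + 186,961 = 1,544,171 (under)
Week 28–Week 32: 7,227 + 1,122,002 + 106,914 + 186,961 + 354,849 = 1,777,953 (under)
Week 29–Week 33: 1,122,002 + 106,914 + 186,961 + 354,849 + 18,769 = 1,789,495 (under)
Week 30–Week 34: 106,914 + 186,961 + 354,849 + 18,769 + 478,919 = 1,146,412 (under)
Week 31–Week 35: 186,961 + 354,849 + 18,769 + 478,919 + 17,688 = 1,057,186 (under)
No window exceeds 1,950,000.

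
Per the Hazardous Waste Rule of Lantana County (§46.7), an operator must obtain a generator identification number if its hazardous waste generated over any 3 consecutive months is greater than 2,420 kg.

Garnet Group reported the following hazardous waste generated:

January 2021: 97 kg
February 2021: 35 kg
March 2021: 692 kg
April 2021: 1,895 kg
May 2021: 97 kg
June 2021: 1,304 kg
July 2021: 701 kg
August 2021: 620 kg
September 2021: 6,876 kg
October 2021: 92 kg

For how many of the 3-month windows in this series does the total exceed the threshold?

January 2021–March 2021: 97 kg + 35 kg + 692 kg = 824 kg (under)
February 2021–April 2021: 35 kg + 692 kg + 1,895 kg = 2,622 kg (over)
March 2021–May 2021: 692 kg + 1,895 kg + 97 kg = 2,684 kg (over)
April 2021–June 2021: 1,895 kg + 97 kg + 1,304 kg = 3,296 kg (over)
May 2021–July 2021: 97 kg + 1,304 kg + 701 kg = 2,102 kg (under)
June 2021–August 2021: 1,304 kg + 701 kg + 620 kg = 2,625 kg (over)
July 2021–September 2021: 701 kg + 620 kg + 6,876 kg = 8,197 kg (over)
August 2021–October 2021: 620 kg + 6,876 kg + 92 kg = 7,588 kg (over)
6 windows exceed the threshold.

6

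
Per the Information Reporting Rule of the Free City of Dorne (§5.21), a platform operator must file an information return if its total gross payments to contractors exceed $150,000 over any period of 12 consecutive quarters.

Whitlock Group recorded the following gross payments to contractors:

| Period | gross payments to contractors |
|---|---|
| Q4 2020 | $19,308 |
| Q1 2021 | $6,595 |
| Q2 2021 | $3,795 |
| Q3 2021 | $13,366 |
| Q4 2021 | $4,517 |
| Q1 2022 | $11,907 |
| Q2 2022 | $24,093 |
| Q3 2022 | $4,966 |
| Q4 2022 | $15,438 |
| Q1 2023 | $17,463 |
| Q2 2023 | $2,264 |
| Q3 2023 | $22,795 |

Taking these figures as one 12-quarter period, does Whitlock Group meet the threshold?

No

Total gross payments to contractors: $19,308 + $6,595 + $3,795 + $13,366 + $4,517 + $11,907 + $24,093 + $4,966 + $15,438 + $17,463 + $2,264 + $22,795 = $146,507.
$146,507 ≤ $150,000, so the threshold is not exceeded.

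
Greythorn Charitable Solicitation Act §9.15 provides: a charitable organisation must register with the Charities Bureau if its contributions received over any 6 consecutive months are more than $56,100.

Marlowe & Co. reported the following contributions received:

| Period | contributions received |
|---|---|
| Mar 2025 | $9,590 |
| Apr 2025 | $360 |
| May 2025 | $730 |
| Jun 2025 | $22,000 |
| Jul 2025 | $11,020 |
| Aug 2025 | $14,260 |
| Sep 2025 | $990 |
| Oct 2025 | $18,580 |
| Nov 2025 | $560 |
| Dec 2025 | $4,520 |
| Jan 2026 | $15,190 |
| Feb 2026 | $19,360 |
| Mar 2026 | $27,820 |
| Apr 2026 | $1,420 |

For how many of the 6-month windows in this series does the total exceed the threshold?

6

Mar 2025–Aug 2025: $9,590 + $360 + $730 + $22,000 + $11,020 + $14,260 = $57,960 (over)
Apr 2025–Sep 2025: $360 + $730 + $22,000 + $11,020 + $14,260 + $990 = $49,360 (under)
May 2025–Oct 2025: $730 + $22,000 + $11,020 + $14,260 + $990 + $18,580 = $67,580 (over)
Jun 2025–Nov 2025: $22,000 + $11,020 + $14,260 + $990 + $18,580 + $560 = $67,410 (over)
Jul 2025–Dec 2025: $11,020 + $14,260 + $990 + $18,580 + $560 + $4,520 = $49,930 (under)
Aug 2025–Jan 2026: $14,260 + $990 + $18,580 + $560 + $4,520 + $15,190 = $54,100 (under)
Sep 2025–Feb 2026: $990 + $18,580 + $560 + $4,520 + $15,190 + $19,360 = $59,200 (over)
Oct 2025–Mar 2026: $18,580 + $560 + $4,520 + $15,190 + $19,360 + $27,820 = $86,030 (over)
Nov 2025–Apr 2026: $560 + $4,520 + $15,190 + $19,360 + $27,820 + $1,420 = $68,870 (over)
6 windows exceed the threshold.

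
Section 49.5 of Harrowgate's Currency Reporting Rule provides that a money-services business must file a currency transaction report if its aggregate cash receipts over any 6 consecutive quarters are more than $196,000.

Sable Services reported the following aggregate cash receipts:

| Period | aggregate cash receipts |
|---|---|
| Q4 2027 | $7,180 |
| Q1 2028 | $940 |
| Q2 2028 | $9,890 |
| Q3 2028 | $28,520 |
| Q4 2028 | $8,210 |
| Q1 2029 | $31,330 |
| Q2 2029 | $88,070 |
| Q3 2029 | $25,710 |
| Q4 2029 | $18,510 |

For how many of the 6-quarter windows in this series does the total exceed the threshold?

1

Q4 2027–Q1 2029: $7,180 + $940 + $9,890 + $28,520 + $8,210 + $31,330 = $86,070 (under)
Q1 2028–Q2 2029: $940 + $9,890 + $28,520 + $8,210 + $31,330 + $88,070 = $166,960 (under)
Q2 2028–Q3 2029: $9,890 + $28,520 + $8,210 + $31,330 + $88,070 + $25,710 = $191,730 (under)
Q3 2028–Q4 2029: $28,520 + $8,210 + $31,330 + $88,070 + $25,710 + $18,510 = $200,350 (over)
1 window exceeds the threshold.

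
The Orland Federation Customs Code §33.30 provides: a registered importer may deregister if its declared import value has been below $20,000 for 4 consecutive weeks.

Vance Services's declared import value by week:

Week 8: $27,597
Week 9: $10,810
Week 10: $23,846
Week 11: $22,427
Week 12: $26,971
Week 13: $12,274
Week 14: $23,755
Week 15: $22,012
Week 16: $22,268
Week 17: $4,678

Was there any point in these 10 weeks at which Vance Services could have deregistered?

Weeks below $20,000: Week 9, Week 13, Week 17.
Longest run of consecutive weeks below the threshold: 1.
1 < 4, so Vance Services never became eligible.

No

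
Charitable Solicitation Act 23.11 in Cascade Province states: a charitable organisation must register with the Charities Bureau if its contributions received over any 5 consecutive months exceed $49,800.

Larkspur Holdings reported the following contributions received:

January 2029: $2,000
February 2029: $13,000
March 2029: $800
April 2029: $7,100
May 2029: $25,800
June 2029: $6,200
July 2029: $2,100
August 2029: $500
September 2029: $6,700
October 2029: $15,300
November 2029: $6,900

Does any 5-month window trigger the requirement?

Yes

January 2029–May 2029: $2,000 + $13,000 + $800 + $7,100 + $25,800 = $48,700 (under)
February 2029–June 2029: $13,000 + $800 + $7,100 + $25,800 + $6,200 = $52,900 (over)
March 2029–July 2029: $800 + $7,100 + $25,800 + $6,200 + $2,100 = $42,000 (under)
April 2029–August 2029: $7,100 + $25,800 + $6,200 + $2,100 + $500 = $41,700 (under)
May 2029–September 2029: $25,800 + $6,200 + $2,100 + $500 + $6,700 = $41,300 (under)
June 2029–October 2029: $6,200 + $2,100 + $500 + $6,700 + $15,300 = $30,800 (under)
July 2029–November 2029: $2,100 + $500 + $6,700 + $15,300 + $6,900 = $31,500 (under)
At least one window exceeds $49,800.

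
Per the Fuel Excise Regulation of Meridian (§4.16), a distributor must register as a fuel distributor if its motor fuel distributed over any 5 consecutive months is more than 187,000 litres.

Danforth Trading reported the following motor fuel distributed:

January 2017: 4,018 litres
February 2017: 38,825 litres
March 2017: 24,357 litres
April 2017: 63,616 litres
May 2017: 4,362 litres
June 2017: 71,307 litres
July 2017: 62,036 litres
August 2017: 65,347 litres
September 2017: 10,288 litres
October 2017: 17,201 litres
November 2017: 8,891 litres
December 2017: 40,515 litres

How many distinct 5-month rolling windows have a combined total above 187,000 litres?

5

January 2017–May 2017: 4,018 litres + 38,825 litres + 24,357 litres + 63,616 litres + 4,362 litres = 135,178 litres (under)
February 2017–June 2017: 38,825 litres + 24,357 litres + 63,616 litres + 4,362 litres + 71,307 litres = 202,467 litres (over)
March 2017–July 2017: 24,357 litres + 63,616 litres + 4,362 litres + 71,307 litres + 62,036 litres = 225,678 litres (over)
April 2017–August 2017: 63,616 litres + 4,362 litres + 71,307 litres + 62,036 litres + 65,347 litres = 266,668 litres (over)
May 2017–September 2017: 4,362 litres + 71,307 litres + 62,036 litres + 65,347 litres + 10,288 litres = 213,340 litres (over)
June 2017–October 2017: 71,307 litres + 62,036 litres + 65,347 litres + 10,288 litres + 17,201 litres = 226,179 litres (over)
July 2017–November 2017: 62,036 litres + 65,347 litres + 10,288 litres + 17,201 litres + 8,891 litres = 163,763 litres (under)
August 2017–December 2017: 65,347 litres + 10,288 litres + 17,201 litres + 8,891 litres + 40,515 litres = 142,242 litres (under)
5 windows exceed the threshold.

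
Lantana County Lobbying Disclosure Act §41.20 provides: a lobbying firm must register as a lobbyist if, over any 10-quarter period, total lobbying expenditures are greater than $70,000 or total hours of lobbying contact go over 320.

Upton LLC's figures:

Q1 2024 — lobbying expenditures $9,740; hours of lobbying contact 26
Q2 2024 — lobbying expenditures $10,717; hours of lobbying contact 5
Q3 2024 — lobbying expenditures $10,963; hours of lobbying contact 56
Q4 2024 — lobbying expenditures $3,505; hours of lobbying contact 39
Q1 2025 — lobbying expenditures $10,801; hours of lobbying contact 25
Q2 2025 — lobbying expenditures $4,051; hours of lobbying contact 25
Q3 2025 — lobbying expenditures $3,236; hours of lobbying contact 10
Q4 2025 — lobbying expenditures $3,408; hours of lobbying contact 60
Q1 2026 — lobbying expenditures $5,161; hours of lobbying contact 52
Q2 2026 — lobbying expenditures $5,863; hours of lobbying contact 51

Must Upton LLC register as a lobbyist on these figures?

Yes

Total lobbying expenditures: $9,740 + $10,717 + $10,963 + $3,505 + $10,801 + $4,051 + $3,236 + $3,408 + $5,161 + $5,863 = $67,445 (≤ $70,000).
Total hours of lobbying contact: 26 + 5 + 56 + 39 + 25 + 25 + 10 + 60 + 52 + 51 = 349 (> 320).
The test is 'or': at least one threshold is exceeded.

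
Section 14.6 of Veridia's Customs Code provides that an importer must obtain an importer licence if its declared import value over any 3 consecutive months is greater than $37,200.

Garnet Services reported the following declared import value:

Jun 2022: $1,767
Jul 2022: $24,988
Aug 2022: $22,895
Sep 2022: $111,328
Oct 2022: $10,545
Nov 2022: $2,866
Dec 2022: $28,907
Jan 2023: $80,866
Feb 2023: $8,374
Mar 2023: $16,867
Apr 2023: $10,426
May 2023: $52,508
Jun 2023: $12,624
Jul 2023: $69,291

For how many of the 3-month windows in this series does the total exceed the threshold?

11

Jun 2022–Aug 2022: $1,767 + $24,988 + $22,895 = $49,650 (over)
Jul 2022–Sep 2022: $24,988 + $22,895 + $111,328 = $159,211 (over)
Aug 2022–Oct 2022: $22,895 + $111,328 + $10,545 = $144,768 (over)
Sep 2022–Nov 2022: $111,328 + $10,545 + $2,866 = $124,739 (over)
Oct 2022–Dec 2022: $10,545 + $2,866 + $28,907 = $42,318 (over)
Nov 2022–Jan 2023: $2,866 + $28,907 + $80,866 = $112,639 (over)
Dec 2022–Feb 2023: $28,907 + $80,866 + $8,374 = $118,147 (over)
Jan 2023–Mar 2023: $80,866 + $8,374 + $16,867 = $106,107 (over)
Feb 2023–Apr 2023: $8,374 + $16,867 + $10,426 = $35,667 (under)
Mar 2023–May 2023: $16,867 + $10,426 + $52,508 = $79,801 (over)
Apr 2023–Jun 2023: $10,426 + $52,508 + $12,624 = $75,558 (over)
May 2023–Jul 2023: $52,508 + $12,624 + $69,291 = $134,423 (over)
11 windows exceed the threshold.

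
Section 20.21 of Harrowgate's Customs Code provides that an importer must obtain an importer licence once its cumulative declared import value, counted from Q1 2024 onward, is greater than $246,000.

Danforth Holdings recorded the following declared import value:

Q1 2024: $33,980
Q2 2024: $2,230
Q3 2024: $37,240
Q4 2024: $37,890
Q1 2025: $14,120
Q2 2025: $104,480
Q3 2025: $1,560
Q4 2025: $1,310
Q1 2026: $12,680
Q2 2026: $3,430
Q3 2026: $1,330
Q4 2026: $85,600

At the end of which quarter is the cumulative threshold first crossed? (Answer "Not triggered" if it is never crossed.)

Through Q1 2024: $33,980
Through Q2 2024: $36,210
Through Q3 2024: $73,450
Through Q4 2024: $111,340
Through Q1 2025: $125,460
Through Q2 2025: $229,940
Through Q3 2025: $231,500
Through Q4 2025: $232,810
Through Q1 2026: $245,490
Through Q2 2026: $248,920 ← exceeds threshold

Q2 2026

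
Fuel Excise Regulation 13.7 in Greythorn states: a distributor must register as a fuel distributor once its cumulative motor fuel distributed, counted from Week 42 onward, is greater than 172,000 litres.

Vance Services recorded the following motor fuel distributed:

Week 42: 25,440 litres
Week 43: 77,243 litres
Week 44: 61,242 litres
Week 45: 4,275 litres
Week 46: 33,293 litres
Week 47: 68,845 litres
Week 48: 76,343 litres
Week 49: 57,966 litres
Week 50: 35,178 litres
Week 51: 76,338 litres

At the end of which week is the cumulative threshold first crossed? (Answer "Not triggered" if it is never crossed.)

Through Week 42: 25,440 litres
Through Week 43: 102,683 litres
Through Week 44: 163,925 litres
Through Week 45: 168,200 litres
Through Week 46: 201,493 litres ← exceeds threshold

Week 46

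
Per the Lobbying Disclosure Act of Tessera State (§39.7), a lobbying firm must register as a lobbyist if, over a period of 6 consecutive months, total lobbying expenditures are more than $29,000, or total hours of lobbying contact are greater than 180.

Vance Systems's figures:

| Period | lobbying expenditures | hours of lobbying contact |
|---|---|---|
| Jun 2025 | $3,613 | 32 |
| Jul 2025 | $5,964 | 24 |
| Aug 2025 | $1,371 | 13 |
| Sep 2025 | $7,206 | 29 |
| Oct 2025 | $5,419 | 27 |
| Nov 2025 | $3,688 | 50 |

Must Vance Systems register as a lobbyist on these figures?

No

Total lobbying expenditures: $3,613 + $5,964 + $1,371 + $7,206 + $5,419 + $3,688 = $27,261 (≤ $29,000).
Total hours of lobbying contact: 32 + 24 + 13 + 29 + 27 + 50 = 175 (≤ 180).
The test is 'or': neither threshold is exceeded.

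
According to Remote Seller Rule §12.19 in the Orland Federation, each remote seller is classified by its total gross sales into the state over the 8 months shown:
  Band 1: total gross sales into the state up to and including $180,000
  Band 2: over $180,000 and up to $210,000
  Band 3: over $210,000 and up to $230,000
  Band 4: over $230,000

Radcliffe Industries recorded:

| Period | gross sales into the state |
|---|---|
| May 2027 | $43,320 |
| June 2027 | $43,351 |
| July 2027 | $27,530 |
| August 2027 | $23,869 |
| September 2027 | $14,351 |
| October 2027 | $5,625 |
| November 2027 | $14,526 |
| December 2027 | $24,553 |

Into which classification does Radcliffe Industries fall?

Band 2

Total gross sales into the state: $43,320 + $43,351 + $27,530 + $23,869 + $14,351 + $5,625 + $14,526 + $24,553 = $197,125.
$180,000 < $197,125 ≤ $210,000, so Band 2 applies.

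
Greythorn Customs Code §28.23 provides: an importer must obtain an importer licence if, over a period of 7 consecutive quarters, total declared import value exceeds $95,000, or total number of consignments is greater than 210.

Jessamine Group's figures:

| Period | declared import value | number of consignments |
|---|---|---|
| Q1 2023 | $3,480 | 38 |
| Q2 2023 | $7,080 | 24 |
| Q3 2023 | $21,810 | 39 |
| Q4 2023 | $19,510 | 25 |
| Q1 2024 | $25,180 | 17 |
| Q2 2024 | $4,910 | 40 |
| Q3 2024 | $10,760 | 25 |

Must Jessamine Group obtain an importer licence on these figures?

Total declared import value: $3,480 + $7,080 + $21,810 + $19,510 + $25,180 + $4,910 + $10,760 = $92,730 (≤ $95,000).
Total number of consignments: 38 + 24 + 39 + 25 + 17 + 40 + 25 = 208 (≤ 210).
The test is 'or': neither threshold is exceeded.

No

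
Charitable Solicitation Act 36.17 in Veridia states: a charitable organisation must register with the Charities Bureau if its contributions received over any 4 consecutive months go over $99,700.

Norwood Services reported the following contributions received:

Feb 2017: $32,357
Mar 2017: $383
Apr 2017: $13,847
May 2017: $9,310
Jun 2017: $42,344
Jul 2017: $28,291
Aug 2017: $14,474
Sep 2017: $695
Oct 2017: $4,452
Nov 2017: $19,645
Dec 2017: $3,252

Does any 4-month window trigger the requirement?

Feb 2017–May 2017: $32,357 + $383 + $13,847 + $9,310 = $55,897 (under)
Mar 2017–Jun 2017: $383 + $13,847 + $9,310 + $42,344 = $65,884 (under)
Apr 2017–Jul 2017: $13,847 + $9,310 + $42,344 + $28,291 = $93,792 (under)
May 2017–Aug 2017: $9,310 + $42,344 + $28,291 + $14,474 = $94,419 (under)
Jun 2017–Sep 2017: $42,344 + $28,291 + $14,474 + $695 = $85,804 (under)
Jul 2017–Oct 2017: $28,291 + $14,474 + $695 + $4,452 = $47,912 (under)
Aug 2017–Nov 2017: $14,474 + $695 + $4,452 + $19,645 = $39,266 (under)
Sep 2017–Dec 2017: $695 + $4,452 + $19,645 + $3,252 = $28,044 (under)
No window exceeds $99,700.

No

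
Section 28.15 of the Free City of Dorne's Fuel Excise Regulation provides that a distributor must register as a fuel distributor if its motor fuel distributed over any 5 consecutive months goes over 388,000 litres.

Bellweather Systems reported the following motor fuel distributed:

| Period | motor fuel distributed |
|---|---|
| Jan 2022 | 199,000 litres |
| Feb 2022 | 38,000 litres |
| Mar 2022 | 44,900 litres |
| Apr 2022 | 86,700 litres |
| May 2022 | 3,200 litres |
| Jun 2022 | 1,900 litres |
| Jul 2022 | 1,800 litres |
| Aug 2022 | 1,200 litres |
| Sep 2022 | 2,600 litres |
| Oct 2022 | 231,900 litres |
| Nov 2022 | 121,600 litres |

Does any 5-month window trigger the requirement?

Jan 2022–May 2022: 199,000 litres + 38,000 litres + 44,900 litres + 86,700 litres + 3,200 litres = 371,800 litres (under)
Feb 2022–Jun 2022: 38,000 litres + 44,900 litres + 86,700 litres + 3,200 litres + 1,900 litres = 174,700 litres (under)
Mar 2022–Jul 2022: 44,900 litres + 86,700 litres + 3,200 litres + 1,900 litres + 1,800 litres = 138,500 litres (under)
Apr 2022–Aug 2022: 86,700 litres + 3,200 litres + 1,900 litres + 1,800 litres + 1,200 litres = 94,800 litres (under)
May 2022–Sep 2022: 3,200 litres + 1,900 litres + 1,800 litres + 1,200 litres + 2,600 litres = 10,700 litres (under)
Jun 2022–Oct 2022: 1,900 litres + 1,800 litres + 1,200 litres + 2,600 litres + 231,900 litres = 239,400 litres (under)
Jul 2022–Nov 2022: 1,800 litres + 1,200 litres + 2,600 litres + 231,900 litres + 121,600 litres = 359,100 litres (under)
No window exceeds 388,000 litres.

No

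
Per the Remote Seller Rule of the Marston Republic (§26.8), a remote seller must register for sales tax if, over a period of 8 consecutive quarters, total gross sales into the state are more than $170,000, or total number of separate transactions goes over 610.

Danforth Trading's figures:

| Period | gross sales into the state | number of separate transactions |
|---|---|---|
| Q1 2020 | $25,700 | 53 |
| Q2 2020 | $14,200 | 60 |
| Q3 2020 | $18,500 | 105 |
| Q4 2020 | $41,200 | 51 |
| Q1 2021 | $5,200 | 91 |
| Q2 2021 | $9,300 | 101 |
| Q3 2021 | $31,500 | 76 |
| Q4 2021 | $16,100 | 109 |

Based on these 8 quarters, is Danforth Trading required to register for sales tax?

Total gross sales into the state: $25,700 + $14,200 + $18,500 + $41,200 + $5,200 + $9,300 + $31,500 + $16,100 = $161,700 (≤ $170,000).
Total number of separate transactions: 53 + 60 + 105 + 51 + 91 + 101 + 76 + 109 = 646 (> 610).
The test is 'or': at least one threshold is exceeded.

Yes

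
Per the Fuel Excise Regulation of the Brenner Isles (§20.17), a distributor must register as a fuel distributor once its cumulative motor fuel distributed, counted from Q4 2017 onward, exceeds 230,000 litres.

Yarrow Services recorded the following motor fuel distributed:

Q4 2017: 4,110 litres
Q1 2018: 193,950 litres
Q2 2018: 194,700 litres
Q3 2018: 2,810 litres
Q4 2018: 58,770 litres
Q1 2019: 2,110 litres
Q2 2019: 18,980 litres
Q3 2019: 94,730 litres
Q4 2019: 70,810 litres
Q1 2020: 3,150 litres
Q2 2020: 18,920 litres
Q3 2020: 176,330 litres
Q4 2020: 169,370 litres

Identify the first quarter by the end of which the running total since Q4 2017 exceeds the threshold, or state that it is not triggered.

Q2 2018

Through Q4 2017: 4,110 litres
Through Q1 2018: 198,060 litres
Through Q2 2018: 392,760 litres ← exceeds threshold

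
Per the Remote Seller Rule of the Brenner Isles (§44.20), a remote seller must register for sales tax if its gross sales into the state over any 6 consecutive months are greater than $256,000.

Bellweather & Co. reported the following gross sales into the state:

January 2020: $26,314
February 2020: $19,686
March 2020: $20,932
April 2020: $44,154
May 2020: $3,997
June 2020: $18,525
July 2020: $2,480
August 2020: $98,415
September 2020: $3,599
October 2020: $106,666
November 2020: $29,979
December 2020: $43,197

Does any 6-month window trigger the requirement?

January 2020–June 2020: $26,314 + $19,686 + $20,932 + $44,154 + $3,997 + $18,525 = $133,608 (under)
February 2020–July 2020: $19,686 + $20,932 + $44,154 + $3,997 + $18,525 + $2,480 = $109,774 (under)
March 2020–August 2020: $20,932 + $44,154 + $3,997 + $18,525 + $2,480 + $98,415 = $188,503 (under)
April 2020–September 2020: $44,154 + $3,997 + $18,525 + $2,480 + $98,415 + $3,599 = $171,170 (under)
May 2020–October 2020: $3,997 + $18,525 + $2,480 + $98,415 + $3,599 + $106,666 = $233,682 (under)
June 2020–November 2020: $18,525 + $2,480 + $98,415 + $3,599 + $106,666 + $29,979 = $259,664 (over)
July 2020–December 2020: $2,480 + $98,415 + $3,599 + $106,666 + $29,979 + $43,197 = $284,336 (over)
At least one window exceeds $256,000.

Yes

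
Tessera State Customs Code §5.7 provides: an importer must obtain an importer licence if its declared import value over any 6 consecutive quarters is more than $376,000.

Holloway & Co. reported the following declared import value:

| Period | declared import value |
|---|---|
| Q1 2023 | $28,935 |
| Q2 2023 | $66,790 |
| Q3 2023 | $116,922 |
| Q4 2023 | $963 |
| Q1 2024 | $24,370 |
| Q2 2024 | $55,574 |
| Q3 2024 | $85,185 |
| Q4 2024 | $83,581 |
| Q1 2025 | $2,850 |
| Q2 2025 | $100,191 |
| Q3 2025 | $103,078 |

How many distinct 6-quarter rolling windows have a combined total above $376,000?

Q1 2023–Q2 2024: $28,935 + $66,790 + $116,922 + $963 + $24,370 + $55,574 = $293,554 (under)
Q2 2023–Q3 2024: $66,790 + $116,922 + $963 + $24,370 + $55,574 + $85,185 = $349,804 (under)
Q3 2023–Q4 2024: $116,922 + $963 + $24,370 + $55,574 + $85,185 + $83,581 = $366,595 (under)
Q4 2023–Q1 2025: $963 + $24,370 + $55,574 + $85,185 + $83,581 + $2,850 = $252,523 (under)
Q1 2024–Q2 2025: $24,370 + $55,574 + $85,185 + $83,581 + $2,850 + $100,191 = $351,751 (under)
Q2 2024–Q3 2025: $55,574 + $85,185 + $83,581 + $2,850 + $100,191 + $103,078 = $430,459 (over)
1 window exceeds the threshold.

1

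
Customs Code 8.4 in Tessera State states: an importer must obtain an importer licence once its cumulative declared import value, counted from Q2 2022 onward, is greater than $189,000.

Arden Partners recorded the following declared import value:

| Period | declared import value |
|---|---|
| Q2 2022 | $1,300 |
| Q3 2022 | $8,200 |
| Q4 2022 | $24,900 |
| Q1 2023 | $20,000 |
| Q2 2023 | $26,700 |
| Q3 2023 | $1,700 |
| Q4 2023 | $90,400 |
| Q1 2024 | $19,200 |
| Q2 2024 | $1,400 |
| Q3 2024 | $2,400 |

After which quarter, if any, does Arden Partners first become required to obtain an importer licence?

Through Q2 2022: $1,300
Through Q3 2022: $9,500
Through Q4 2022: $34,400
Through Q1 2023: $54,400
Through Q2 2023: $81,100
Through Q3 2023: $82,800
Through Q4 2023: $173,200
Through Q1 2024: $192,400 ← exceeds threshold

Q1 2024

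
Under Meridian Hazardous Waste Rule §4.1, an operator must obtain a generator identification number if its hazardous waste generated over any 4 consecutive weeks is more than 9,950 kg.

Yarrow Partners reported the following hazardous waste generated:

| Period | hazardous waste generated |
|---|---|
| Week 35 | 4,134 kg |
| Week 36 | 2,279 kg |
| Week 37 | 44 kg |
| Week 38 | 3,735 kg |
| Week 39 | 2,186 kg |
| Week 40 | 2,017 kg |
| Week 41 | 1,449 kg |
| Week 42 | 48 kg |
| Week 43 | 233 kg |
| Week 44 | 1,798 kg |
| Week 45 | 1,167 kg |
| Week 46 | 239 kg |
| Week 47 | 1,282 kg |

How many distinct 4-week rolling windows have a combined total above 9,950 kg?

Week 35–Week 38: 4,134 kg + 2,279 kg + 44 kg + 3,735 kg = 10,192 kg (over)
Week 36–Week 39: 2,279 kg + 44 kg + 3,735 kg + 2,186 kg = 8,244 kg (under)
Week 37–Week 40: 44 kg + 3,735 kg + 2,186 kg + 2,017 kg = 7,982 kg (under)
Week 38–Week 41: 3,735 kg + 2,186 kg + 2,017 kg + 1,449 kg = 9,387 kg (under)
Week 39–Week 42: 2,186 kg + 2,017 kg + 1,449 kg + 48 kg = 5,700 kg (under)
Week 40–Week 43: 2,017 kg + 1,449 kg + 48 kg + 233 kg = 3,747 kg (under)
Week 41–Week 44: 1,449 kg + 48 kg + 233 kg + 1,798 kg = 3,528 kg (under)
Week 42–Week 45: 48 kg + 233 kg + 1,798 kg + 1,167 kg = 3,246 kg (under)
Week 43–Week 46: 233 kg + 1,798 kg + 1,167 kg + 239 kg = 3,437 kg (under)
Week 44–Week 47: 1,798 kg + 1,167 kg + 239 kg + 1,282 kg = 4,486 kg (under)
1 window exceeds the threshold.

1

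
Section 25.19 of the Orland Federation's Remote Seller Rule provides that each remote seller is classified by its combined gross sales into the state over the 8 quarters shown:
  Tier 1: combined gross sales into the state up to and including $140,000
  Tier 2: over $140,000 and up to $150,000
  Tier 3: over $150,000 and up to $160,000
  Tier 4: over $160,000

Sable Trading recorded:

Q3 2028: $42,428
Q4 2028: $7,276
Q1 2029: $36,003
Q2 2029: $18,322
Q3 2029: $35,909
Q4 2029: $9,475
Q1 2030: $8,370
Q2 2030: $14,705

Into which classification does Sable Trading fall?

Combined gross sales into the state: $42,428 + $7,276 + $36,003 + $18,322 + $35,909 + $9,475 + $8,370 + $14,705 = $172,488.
$172,488 > $160,000, so Tier 4 applies.

Tier 4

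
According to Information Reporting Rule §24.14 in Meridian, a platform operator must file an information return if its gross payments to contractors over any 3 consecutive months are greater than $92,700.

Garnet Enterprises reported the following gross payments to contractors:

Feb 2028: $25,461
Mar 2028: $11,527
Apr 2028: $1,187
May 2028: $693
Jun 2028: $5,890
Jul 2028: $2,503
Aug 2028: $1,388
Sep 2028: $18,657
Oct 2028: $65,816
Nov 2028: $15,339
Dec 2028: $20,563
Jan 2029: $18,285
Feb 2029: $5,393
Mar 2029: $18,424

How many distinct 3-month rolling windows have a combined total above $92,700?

2

Feb 2028–Apr 2028: $25,461 + $11,527 + $1,187 = $38,175 (under)
Mar 2028–May 2028: $11,527 + $1,187 + $693 = $13,407 (under)
Apr 2028–Jun 2028: $1,187 + $693 + $5,890 = $7,770 (under)
May 2028–Jul 2028: $693 + $5,890 + $2,503 = $9,086 (under)
Jun 2028–Aug 2028: $5,890 + $2,503 + $1,388 = $9,781 (under)
Jul 2028–Sep 2028: $2,503 + $1,388 + $18,657 = $22,548 (under)
Aug 2028–Oct 2028: $1,388 + $18,657 + $65,816 = $85,861 (under)
Sep 2028–Nov 2028: $18,657 + $65,816 + $15,339 = $99,812 (over)
Oct 2028–Dec 2028: $65,816 + $15,339 + $20,563 = $101,718 (over)
Nov 2028–Jan 2029: $15,339 + $20,563 + $18,285 = $54,187 (under)
Dec 2028–Feb 2029: $20,563 + $18,285 + $5,393 = $44,241 (under)
Jan 2029–Mar 2029: $18,285 + $5,393 + $18,424 = $42,102 (under)
2 windows exceed the threshold.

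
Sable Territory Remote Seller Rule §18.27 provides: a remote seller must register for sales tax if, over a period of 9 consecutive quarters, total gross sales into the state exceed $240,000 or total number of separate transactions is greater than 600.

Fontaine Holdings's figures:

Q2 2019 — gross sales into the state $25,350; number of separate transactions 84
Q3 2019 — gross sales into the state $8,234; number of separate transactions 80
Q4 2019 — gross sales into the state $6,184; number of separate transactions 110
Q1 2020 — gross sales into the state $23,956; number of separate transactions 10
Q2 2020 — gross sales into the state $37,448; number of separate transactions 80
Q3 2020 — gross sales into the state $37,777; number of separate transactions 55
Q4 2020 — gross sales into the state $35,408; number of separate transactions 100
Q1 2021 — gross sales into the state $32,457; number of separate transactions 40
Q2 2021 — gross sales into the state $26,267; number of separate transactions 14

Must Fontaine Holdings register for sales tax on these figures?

Total gross sales into the state: $25,350 + $8,234 + $6,184 + $23,956 + $37,448 + $37,777 + $35,408 + $32,457 + $26,267 = $233,081 (≤ $240,000).
Total number of separate transactions: 84 + 80 + 110 + 10 + 80 + 55 + 100 + 40 + 14 = 573 (≤ 600).
The test is 'or': neither threshold is exceeded.

No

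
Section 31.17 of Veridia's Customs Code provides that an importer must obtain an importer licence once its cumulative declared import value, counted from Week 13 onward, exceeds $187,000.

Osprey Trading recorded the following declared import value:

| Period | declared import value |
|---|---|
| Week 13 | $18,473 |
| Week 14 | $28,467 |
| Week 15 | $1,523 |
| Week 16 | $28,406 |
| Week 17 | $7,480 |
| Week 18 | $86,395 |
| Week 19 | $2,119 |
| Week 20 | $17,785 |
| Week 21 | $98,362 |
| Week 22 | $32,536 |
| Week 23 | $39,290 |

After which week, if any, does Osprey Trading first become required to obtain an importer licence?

Week 20

Through Week 13: $18,473
Through Week 14: $46,940
Through Week 15: $48,463
Through Week 16: $76,869
Through Week 17: $84,349
Through Week 18: $170,744
Through Week 19: $172,863
Through Week 20: $190,648 ← exceeds threshold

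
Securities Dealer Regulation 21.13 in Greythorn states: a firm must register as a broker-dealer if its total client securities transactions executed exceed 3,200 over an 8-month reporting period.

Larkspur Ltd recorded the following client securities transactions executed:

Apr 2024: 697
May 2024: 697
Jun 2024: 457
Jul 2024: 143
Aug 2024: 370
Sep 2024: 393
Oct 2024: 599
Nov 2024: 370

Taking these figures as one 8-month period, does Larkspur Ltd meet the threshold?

Total client securities transactions executed: 697 + 697 + 457 + 143 + 370 + 393 + 599 + 370 = 3,726.
3,726 > 3,200, so the threshold is exceeded.

Yes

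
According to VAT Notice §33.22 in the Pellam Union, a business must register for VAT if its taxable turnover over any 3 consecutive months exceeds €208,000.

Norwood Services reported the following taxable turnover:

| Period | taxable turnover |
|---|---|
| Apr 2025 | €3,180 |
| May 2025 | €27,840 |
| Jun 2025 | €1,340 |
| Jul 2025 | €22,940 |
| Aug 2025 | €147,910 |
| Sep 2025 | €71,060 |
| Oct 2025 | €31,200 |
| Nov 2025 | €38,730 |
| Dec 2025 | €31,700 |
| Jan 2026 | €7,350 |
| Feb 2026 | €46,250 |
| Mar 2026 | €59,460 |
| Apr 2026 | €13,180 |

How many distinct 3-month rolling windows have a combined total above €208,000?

2

Apr 2025–Jun 2025: €3,180 + €27,840 + €1,340 = €32,360 (under)
May 2025–Jul 2025: €27,840 + €1,340 + €22,940 = €52,120 (under)
Jun 2025–Aug 2025: €1,340 + €22,940 + €147,910 = €172,190 (under)
Jul 2025–Sep 2025: €22,940 + €147,910 + €71,060 = €241,910 (over)
Aug 2025–Oct 2025: €147,910 + €71,060 + €31,200 = €250,170 (over)
Sep 2025–Nov 2025: €71,060 + €31,200 + €38,730 = €140,990 (under)
Oct 2025–Dec 2025: €31,200 + €38,730 + €31,700 = €101,630 (under)
Nov 2025–Jan 2026: €38,730 + €31,700 + €7,350 = €77,780 (under)
Dec 2025–Feb 2026: €31,700 + €7,350 + €46,250 = €85,300 (under)
Jan 2026–Mar 2026: €7,350 + €46,250 + €59,460 = €113,060 (under)
Feb 2026–Apr 2026: €46,250 + €59,460 + €13,180 = €118,890 (under)
2 windows exceed the threshold.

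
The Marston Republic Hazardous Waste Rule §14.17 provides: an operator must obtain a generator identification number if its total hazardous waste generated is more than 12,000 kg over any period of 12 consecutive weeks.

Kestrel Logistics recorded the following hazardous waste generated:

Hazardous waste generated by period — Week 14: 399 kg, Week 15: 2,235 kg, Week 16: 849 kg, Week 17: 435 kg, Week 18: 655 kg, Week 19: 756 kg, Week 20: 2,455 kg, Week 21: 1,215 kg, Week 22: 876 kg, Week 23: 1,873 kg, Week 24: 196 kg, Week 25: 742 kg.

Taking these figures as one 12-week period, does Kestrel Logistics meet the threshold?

Yes

Total hazardous waste generated: 399 kg + 2,235 kg + 849 kg + 435 kg + 655 kg + 756 kg + 2,455 kg + 1,215 kg + 876 kg + 1,873 kg + 196 kg + 742 kg = 12,686 kg.
12,686 kg > 12,000 kg, so the threshold is exceeded.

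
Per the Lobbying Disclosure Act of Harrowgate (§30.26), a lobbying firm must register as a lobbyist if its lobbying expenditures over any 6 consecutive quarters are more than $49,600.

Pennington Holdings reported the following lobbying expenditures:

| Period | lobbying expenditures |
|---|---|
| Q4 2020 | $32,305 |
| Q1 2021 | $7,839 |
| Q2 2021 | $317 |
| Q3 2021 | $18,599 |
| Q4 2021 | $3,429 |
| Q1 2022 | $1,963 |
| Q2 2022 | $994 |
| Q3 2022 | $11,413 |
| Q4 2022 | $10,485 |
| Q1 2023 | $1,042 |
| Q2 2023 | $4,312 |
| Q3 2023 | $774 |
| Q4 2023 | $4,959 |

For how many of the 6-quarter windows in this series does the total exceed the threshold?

1

Q4 2020–Q1 2022: $32,305 + $7,839 + $317 + $18,599 + $3,429 + $1,963 = $64,452 (over)
Q1 2021–Q2 2022: $7,839 + $317 + $18,599 + $3,429 + $1,963 + $994 = $33,141 (under)
Q2 2021–Q3 2022: $317 + $18,599 + $3,429 + $1,963 + $994 + $11,413 = $36,715 (under)
Q3 2021–Q4 2022: $18,599 + $3,429 + $1,963 + $994 + $11,413 + $10,485 = $46,883 (under)
Q4 2021–Q1 2023: $3,429 + $1,963 + $994 + $11,413 + $10,485 + $1,042 = $29,326 (under)
Q1 2022–Q2 2023: $1,963 + $994 + $11,413 + $10,485 + $1,042 + $4,312 = $30,209 (under)
Q2 2022–Q3 2023: $994 + $11,413 + $10,485 + $1,042 + $4,312 + $774 = $29,020 (under)
Q3 2022–Q4 2023: $11,413 + $10,485 + $1,042 + $4,312 + $774 + $4,959 = $32,985 (under)
1 window exceeds the threshold.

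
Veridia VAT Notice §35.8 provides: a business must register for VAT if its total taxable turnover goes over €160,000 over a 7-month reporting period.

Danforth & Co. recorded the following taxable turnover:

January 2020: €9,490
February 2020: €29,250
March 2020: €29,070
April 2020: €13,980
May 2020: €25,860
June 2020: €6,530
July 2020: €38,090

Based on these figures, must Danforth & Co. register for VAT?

No

Total taxable turnover: €9,490 + €29,250 + €29,070 + €13,980 + €25,860 + €6,530 + €38,090 = €152,270.
€152,270 ≤ €160,000, so the threshold is not exceeded.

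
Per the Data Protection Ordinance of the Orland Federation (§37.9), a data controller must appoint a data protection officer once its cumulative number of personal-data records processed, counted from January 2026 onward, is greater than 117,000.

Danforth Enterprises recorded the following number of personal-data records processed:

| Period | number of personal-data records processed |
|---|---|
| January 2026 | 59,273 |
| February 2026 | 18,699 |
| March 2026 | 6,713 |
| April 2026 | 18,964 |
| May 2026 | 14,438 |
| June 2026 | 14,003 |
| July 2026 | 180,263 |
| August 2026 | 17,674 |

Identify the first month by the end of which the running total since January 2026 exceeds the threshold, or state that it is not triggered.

May 2026

Through January 2026: 59,273
Through February 2026: 77,972
Through March 2026: 84,685
Through April 2026: 103,649
Through May 2026: 118,087 ← exceeds threshold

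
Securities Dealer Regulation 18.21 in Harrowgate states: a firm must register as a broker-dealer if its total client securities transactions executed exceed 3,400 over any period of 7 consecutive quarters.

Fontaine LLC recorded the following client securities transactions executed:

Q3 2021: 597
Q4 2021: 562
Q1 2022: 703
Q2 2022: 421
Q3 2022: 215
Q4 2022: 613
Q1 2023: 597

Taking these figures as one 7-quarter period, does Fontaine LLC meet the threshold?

Total client securities transactions executed: 597 + 562 + 703 + 421 + 215 + 613 + 597 = 3,708.
3,708 > 3,400, so the threshold is exceeded.

Yes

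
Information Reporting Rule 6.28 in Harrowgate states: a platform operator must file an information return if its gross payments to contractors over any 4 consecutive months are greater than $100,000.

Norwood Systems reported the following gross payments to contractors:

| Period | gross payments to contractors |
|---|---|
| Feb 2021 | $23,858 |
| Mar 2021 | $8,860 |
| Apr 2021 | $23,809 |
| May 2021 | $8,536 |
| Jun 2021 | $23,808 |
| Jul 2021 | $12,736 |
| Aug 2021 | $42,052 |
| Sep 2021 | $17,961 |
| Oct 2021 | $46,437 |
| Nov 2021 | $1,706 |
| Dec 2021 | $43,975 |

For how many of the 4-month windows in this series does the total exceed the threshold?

Feb 2021–May 2021: $23,858 + $8,860 + $23,809 + $8,536 = $65,063 (under)
Mar 2021–Jun 2021: $8,860 + $23,809 + $8,536 + $23,808 = $65,013 (under)
Apr 2021–Jul 2021: $23,809 + $8,536 + $23,808 + $12,736 = $68,889 (under)
May 2021–Aug 2021: $8,536 + $23,808 + $12,736 + $42,052 = $87,132 (under)
Jun 2021–Sep 2021: $23,808 + $12,736 + $42,052 + $17,961 = $96,557 (under)
Jul 2021–Oct 2021: $12,736 + $42,052 + $17,961 + $46,437 = $119,186 (over)
Aug 2021–Nov 2021: $42,052 + $17,961 + $46,437 + $1,706 = $108,156 (over)
Sep 2021–Dec 2021: $17,961 + $46,437 + $1,706 + $43,975 = $110,079 (over)
3 windows exceed the threshold.

3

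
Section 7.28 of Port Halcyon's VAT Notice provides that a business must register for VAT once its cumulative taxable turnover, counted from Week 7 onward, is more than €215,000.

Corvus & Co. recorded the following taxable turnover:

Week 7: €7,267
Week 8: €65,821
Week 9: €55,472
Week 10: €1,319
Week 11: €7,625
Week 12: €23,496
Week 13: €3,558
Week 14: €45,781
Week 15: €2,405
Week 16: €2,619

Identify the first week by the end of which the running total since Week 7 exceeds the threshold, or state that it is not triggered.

Week 16

Through Week 7: €7,267
Through Week 8: €73,088
Through Week 9: €128,560
Through Week 10: €129,879
Through Week 11: €137,504
Through Week 12: €161,000
Through Week 13: €164,558
Through Week 14: €210,339
Through Week 15: €212,744
Through Week 16: €215,363 ← exceeds threshold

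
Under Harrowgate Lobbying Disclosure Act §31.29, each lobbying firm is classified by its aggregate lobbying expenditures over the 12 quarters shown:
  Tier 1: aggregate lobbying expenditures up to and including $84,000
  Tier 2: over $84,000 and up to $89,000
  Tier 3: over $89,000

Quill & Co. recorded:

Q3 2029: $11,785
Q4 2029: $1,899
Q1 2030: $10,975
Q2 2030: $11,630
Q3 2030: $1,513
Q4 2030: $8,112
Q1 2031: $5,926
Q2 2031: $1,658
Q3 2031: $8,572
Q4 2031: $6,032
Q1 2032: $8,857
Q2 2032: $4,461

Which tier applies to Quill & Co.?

Tier 1

Aggregate lobbying expenditures: $11,785 + $1,899 + $10,975 + $11,630 + $1,513 + $8,112 + $5,926 + $1,658 + $8,572 + $6,032 + $8,857 + $4,461 = $81,420.
$81,420 ≤ $84,000, so Tier 1 applies.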